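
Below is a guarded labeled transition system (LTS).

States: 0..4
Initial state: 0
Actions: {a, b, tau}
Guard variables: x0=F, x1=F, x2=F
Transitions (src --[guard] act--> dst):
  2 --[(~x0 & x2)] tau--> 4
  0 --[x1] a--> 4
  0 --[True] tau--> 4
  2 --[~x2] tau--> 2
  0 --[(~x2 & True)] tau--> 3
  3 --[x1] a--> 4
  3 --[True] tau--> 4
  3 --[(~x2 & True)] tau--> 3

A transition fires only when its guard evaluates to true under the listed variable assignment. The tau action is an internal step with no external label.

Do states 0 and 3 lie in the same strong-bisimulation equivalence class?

Refine partition for ~:
  π0 = {{0,1,2,3,4}}
  π1 = {{0,2,3},{1,4}}
  π2 = {{0,3},{1,4},{2}}
stable after 3 split(s): 3 block(s)
[0]={0,3}  [3]={0,3}

Answer: BISIMILAR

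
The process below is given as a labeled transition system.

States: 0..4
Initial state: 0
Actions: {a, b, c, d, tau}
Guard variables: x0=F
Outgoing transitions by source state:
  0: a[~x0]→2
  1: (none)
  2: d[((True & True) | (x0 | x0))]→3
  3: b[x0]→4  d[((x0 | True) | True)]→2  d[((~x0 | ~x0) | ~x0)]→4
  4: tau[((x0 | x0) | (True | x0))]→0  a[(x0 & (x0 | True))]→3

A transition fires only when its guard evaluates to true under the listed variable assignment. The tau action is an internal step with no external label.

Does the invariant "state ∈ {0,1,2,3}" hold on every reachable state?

Allowed set {0,1,2,3}
Reachable = {0,2,3,4}
  0: ok
  2: ok
  3: ok
  4: outside
witness against invariant: a·d·d → 4

Answer: INVARIANT VIOLATED at state 4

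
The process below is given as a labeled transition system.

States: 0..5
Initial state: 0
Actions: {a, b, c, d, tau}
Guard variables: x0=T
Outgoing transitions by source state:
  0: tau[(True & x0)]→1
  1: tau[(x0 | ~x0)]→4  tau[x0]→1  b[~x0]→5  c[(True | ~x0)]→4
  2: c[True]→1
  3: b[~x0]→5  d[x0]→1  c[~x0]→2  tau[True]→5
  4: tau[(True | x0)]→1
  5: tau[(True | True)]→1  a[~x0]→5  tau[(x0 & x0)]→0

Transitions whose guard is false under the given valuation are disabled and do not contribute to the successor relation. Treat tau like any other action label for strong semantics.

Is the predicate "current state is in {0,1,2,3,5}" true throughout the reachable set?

Answer: INVARIANT VIOLATED at state 4

Analysis:
Safe = {0,1,2,3,5}
Reach set: {0,1,4}
  0: safe
  1: safe
  4: VIOLATES
witness against invariant: tau·tau → 4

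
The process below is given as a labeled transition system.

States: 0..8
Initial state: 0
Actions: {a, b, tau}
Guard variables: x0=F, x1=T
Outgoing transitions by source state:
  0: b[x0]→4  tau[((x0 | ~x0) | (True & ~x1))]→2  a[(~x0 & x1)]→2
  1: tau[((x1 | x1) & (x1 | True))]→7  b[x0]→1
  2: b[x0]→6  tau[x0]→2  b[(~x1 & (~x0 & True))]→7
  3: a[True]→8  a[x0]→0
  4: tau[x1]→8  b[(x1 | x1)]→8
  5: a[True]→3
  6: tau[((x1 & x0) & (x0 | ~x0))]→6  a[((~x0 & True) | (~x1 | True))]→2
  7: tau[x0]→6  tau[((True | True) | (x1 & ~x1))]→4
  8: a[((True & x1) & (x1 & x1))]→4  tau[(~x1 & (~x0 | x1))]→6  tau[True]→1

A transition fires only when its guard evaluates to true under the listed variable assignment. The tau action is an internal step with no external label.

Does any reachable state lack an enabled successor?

Answer: DEADLOCK at state 2

Working:
R = {0,2}
  0: a→2  tau→2  [2 out]
  2: ∅  [STUCK]
witness 2: tau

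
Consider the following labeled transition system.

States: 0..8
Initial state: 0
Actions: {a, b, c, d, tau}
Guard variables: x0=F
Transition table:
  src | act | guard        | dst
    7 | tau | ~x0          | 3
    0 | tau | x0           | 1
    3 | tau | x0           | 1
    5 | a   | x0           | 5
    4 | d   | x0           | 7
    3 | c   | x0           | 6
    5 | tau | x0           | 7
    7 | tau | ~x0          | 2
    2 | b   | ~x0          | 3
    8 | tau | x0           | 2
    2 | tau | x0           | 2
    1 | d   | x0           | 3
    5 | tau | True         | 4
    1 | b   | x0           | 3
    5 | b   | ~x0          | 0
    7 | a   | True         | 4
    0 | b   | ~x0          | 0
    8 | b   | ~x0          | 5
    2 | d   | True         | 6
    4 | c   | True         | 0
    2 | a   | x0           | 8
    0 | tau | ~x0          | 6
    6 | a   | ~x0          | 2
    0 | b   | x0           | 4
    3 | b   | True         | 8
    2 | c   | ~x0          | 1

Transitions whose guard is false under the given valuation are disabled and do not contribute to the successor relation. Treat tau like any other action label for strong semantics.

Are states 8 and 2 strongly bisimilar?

Answer: NOT BISIMILAR

Working:
Compute ~ classes (split until stable):
  π0 = {{0,1,2,3,4,5,6,7,8}}
  π1 = {{0,5},{1},{2},{3,8},{4},{6},{7}}
  π2 = {{0},{1},{2},{3},{4},{5},{6},{7},{8}}
9 equivalence class(es) (converged in 3)
class of 8: {8}; class of 2: {2}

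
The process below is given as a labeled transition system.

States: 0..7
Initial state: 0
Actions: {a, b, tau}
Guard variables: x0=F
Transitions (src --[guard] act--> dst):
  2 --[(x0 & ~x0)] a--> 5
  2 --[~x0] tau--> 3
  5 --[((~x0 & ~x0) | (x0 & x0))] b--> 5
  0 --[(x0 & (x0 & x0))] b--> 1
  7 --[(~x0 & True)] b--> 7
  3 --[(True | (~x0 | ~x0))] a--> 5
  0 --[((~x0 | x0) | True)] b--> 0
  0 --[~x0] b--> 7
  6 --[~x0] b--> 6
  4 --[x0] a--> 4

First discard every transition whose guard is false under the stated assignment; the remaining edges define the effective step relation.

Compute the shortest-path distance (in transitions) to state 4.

Breadth-first toward 4:
  L0 = {0}
  L1 = {7}
4 never appears.

Answer: UNREACHABLE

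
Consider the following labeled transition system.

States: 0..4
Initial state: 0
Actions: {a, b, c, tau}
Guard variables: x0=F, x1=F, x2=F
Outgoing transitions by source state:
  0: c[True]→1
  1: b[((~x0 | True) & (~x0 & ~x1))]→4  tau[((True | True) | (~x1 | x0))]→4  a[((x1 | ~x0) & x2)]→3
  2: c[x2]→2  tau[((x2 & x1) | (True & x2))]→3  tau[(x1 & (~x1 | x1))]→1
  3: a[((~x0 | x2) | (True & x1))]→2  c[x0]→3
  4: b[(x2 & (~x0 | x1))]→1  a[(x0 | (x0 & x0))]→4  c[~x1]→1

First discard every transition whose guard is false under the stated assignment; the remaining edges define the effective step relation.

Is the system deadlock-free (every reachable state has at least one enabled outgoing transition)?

Answer: DEADLOCK-FREE

Working:
Reach set: {0,1,4}
  0: c→1  [1 exit(s)]
  1: b→4  tau→4  [2 exit(s)]
  4: c→1  [1 exit(s)]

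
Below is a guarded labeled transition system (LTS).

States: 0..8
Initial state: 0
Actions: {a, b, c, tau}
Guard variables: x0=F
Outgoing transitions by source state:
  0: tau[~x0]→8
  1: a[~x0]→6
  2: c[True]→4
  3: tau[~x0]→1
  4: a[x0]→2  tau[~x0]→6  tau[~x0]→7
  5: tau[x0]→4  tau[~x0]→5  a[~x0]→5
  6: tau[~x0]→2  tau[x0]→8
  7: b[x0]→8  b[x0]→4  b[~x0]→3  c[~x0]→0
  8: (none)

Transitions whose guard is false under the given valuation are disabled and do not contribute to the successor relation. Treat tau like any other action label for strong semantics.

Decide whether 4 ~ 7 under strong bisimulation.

Answer: NOT BISIMILAR

Trace:
Refine partition for ~:
  P[0] = {{0,1,2,3,4,5,6,7,8}}
  P[1] = {{0,3,4,6},{1},{2},{5},{7},{8}}
  P[2] = {{0},{1},{2},{3},{4},{5},{6},{7},{8}}
stable after 3 split(s): 9 block(s)
[4]={4}  [7]={7}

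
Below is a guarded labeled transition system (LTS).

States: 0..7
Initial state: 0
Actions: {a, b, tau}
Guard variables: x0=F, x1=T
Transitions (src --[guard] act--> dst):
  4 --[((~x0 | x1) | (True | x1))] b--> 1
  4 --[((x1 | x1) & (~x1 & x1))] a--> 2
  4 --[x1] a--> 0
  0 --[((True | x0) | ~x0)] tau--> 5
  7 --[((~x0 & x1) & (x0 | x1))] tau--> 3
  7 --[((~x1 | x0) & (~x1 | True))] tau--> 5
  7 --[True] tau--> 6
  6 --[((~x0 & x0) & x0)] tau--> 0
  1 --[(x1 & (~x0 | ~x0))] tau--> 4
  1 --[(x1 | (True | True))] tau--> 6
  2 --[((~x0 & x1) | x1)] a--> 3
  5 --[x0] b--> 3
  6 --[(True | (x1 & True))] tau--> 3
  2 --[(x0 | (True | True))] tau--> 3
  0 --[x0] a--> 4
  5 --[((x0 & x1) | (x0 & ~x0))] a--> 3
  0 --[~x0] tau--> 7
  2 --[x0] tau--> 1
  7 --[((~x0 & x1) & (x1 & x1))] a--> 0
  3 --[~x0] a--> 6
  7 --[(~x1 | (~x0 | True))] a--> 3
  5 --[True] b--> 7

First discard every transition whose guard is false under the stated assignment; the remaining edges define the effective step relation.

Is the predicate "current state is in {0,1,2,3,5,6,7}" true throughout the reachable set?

Inv-set: {0,1,2,3,5,6,7}
Reach set: {0,3,5,6,7}
  0: safe
  3: safe
  5: safe
  6: safe
  7: safe

Answer: INVARIANT HOLDS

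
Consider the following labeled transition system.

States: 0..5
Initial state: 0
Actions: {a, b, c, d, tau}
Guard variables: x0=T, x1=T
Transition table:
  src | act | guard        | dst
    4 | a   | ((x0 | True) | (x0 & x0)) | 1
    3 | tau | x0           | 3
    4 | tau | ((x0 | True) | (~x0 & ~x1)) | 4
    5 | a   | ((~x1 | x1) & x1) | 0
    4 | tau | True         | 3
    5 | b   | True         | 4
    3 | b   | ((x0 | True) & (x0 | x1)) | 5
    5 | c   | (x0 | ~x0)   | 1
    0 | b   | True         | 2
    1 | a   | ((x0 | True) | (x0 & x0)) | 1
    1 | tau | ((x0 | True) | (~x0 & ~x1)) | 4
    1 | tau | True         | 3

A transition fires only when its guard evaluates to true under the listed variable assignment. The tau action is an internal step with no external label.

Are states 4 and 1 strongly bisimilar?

Answer: BISIMILAR

Trace:
Refine partition for ~:
  P[0] = {{0,1,2,3,4,5}}
  P[1] = {{0},{1,4},{2},{3},{5}}
Fixed point at round 2; 5 class(es).
[4]={1,4}  [1]={1,4}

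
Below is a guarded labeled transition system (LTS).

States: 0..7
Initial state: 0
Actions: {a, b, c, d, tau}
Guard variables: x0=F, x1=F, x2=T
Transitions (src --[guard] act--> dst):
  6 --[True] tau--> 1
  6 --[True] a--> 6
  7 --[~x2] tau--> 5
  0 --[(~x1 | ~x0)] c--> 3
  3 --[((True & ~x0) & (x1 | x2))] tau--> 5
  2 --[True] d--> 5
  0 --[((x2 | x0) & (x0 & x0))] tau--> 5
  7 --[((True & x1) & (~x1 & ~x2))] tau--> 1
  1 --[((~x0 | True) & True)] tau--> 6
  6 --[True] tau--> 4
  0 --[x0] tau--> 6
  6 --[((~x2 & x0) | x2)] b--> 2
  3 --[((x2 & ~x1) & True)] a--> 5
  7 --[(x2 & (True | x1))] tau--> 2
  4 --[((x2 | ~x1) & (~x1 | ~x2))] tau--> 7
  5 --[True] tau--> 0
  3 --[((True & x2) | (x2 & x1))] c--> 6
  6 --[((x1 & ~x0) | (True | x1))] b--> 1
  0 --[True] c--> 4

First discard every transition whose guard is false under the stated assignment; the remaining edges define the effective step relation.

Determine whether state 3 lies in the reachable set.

Guard filter leaves 15 enabled edge(s).
depth 0: {0}
depth 1: {3,4}  cumulative {0,3,4}
depth 2: {5,6,7}  cumulative {0,3,4,5,6,7}
depth 3: {1,2}  cumulative {0,1,2,3,4,5,6,7}
Reachable = {0,1,2,3,4,5,6,7}
Path to 3: c

Answer: REACHABLE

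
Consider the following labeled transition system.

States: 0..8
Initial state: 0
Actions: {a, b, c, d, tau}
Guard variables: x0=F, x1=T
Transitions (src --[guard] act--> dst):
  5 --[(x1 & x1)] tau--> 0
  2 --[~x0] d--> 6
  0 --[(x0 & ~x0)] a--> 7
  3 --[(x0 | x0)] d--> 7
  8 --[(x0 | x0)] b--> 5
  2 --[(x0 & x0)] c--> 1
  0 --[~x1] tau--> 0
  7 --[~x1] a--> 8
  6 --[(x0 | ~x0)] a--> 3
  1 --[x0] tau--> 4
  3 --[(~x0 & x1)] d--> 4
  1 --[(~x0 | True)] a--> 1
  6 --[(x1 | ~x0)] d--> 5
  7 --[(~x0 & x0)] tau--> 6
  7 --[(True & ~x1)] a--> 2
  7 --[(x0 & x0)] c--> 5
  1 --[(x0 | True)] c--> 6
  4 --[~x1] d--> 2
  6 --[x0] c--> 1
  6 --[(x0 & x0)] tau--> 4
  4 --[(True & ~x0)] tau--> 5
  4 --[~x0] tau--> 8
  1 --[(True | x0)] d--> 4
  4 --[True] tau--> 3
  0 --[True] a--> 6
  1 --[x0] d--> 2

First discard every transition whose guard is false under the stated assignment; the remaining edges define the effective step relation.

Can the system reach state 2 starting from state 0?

Answer: UNREACHABLE

Analysis:
Guard filter leaves 12 enabled edge(s).
L0 = {0}
L1 = {6}  total {0,6}
L2 = {3,5}  total {0,3,5,6}
L3 = {4}  total {0,3,4,5,6}
L4 = {8}  total {0,3,4,5,6,8}
R = {0,3,4,5,6,8}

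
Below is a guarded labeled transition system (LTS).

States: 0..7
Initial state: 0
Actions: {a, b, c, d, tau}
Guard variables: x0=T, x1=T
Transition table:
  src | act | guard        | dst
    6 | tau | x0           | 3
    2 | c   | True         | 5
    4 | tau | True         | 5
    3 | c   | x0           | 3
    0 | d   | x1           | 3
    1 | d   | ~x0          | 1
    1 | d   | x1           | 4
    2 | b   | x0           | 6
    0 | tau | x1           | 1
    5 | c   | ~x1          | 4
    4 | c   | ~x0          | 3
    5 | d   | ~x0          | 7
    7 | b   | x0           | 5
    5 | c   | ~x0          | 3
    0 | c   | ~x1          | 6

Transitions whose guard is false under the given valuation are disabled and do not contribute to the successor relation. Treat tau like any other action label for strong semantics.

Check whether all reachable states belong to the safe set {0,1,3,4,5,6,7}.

Answer: INVARIANT HOLDS

Working:
Safe = {0,1,3,4,5,6,7}
Reach set: {0,1,3,4,5}
  0: safe
  1: safe
  3: safe
  4: safe
  5: safe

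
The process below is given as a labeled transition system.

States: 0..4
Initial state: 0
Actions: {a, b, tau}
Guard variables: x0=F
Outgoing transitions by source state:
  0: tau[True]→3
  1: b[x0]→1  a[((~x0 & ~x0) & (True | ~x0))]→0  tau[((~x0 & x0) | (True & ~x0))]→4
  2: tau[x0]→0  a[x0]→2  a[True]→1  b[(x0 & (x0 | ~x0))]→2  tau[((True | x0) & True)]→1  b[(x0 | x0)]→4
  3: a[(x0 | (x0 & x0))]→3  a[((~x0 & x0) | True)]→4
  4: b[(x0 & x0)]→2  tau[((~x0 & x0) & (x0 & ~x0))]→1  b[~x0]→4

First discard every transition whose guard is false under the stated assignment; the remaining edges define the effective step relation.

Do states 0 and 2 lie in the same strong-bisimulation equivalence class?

Answer: NOT BISIMILAR

Trace:
Refine partition for ~:
  π0 = {{0,1,2,3,4}}
  π1 = {{0},{1,2},{3},{4}}
  π2 = {{0},{1},{2},{3},{4}}
stable after 3 split(s): 5 block(s)
0∈{0}, 2∈{2}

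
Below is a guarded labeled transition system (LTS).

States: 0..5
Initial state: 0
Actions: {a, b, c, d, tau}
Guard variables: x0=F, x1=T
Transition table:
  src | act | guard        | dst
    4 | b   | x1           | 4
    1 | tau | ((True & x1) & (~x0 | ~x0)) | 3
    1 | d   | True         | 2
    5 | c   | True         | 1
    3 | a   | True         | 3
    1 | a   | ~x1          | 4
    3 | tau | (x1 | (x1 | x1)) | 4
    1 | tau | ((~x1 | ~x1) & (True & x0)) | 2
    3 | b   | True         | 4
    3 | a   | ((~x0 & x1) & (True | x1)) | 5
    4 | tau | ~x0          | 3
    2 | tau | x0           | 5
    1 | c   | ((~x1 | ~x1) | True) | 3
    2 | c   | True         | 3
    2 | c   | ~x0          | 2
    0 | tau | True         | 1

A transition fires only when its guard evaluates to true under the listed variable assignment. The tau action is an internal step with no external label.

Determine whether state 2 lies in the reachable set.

After dropping false guards: 13 live edges.
Layer 0: {0}
Layer 1: {1}  now seen {0,1}
Layer 2: {2,3}  now seen {0,1,2,3}
Layer 3: {4,5}  now seen {0,1,2,3,4,5}
R = {0,1,2,3,4,5}
witness 2: tau·d

Answer: REACHABLE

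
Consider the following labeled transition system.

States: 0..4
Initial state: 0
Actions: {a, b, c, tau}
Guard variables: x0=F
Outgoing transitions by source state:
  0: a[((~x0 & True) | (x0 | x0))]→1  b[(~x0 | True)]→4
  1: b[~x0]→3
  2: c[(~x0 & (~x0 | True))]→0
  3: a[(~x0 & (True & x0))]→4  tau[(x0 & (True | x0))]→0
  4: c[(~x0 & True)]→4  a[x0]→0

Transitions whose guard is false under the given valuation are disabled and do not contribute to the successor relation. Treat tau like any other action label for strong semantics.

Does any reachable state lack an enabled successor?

R = {0,1,3,4}
  0: a→1  b→4  [deg 2]
  1: b→3  [deg 1]
  3: ∅  [no exit]
  4: c→4  [deg 1]
witness 3: a·b

Answer: DEADLOCK at state 3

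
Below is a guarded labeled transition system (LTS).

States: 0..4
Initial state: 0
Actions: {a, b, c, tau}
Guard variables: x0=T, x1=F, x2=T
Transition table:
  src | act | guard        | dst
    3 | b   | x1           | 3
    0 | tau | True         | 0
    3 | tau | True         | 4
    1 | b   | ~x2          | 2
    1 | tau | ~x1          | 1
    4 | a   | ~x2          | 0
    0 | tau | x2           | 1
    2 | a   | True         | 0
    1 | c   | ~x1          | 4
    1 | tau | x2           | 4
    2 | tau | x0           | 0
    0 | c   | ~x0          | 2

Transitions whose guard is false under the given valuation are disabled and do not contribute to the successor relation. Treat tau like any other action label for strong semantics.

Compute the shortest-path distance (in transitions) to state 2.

Layered search for 2:
  Layer 0: {0}
  Layer 1: {1}
  Layer 2: {4}
2 never appears.

Answer: UNREACHABLE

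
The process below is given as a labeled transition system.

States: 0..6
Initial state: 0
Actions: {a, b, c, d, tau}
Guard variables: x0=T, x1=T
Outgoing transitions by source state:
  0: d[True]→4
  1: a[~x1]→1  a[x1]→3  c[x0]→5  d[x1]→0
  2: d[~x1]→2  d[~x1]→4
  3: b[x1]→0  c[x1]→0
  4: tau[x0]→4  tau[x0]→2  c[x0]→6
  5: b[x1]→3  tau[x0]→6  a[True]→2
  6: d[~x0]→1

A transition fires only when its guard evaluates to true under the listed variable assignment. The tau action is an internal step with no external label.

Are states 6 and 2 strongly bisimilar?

Bisimulation quotient by refinement:
  round 0: {{0,1,2,3,4,5,6}}
  round 1: {{0},{1},{2,6},{3},{4},{5}}
Fixed point at round 2; 6 class(es).
class of 6: {2,6}; class of 2: {2,6}

Answer: BISIMILAR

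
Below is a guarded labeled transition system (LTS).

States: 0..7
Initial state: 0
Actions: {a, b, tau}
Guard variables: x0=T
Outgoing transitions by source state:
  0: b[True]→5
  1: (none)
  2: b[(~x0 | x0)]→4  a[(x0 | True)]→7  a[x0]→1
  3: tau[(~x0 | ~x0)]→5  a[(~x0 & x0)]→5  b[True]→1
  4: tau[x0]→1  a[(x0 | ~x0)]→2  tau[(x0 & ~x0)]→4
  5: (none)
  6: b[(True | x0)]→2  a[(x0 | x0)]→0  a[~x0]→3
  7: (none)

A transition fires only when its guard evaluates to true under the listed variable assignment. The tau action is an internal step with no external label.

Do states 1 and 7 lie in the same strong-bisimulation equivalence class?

Refine partition for ~:
  P[0] = {{0,1,2,3,4,5,6,7}}
  P[1] = {{0,3},{1,5,7},{2,6},{4}}
  P[2] = {{0,3},{1,5,7},{2},{4},{6}}
stable after 3 split(s): 5 block(s)
class of 1: {1,5,7}; class of 7: {1,5,7}

Answer: BISIMILAR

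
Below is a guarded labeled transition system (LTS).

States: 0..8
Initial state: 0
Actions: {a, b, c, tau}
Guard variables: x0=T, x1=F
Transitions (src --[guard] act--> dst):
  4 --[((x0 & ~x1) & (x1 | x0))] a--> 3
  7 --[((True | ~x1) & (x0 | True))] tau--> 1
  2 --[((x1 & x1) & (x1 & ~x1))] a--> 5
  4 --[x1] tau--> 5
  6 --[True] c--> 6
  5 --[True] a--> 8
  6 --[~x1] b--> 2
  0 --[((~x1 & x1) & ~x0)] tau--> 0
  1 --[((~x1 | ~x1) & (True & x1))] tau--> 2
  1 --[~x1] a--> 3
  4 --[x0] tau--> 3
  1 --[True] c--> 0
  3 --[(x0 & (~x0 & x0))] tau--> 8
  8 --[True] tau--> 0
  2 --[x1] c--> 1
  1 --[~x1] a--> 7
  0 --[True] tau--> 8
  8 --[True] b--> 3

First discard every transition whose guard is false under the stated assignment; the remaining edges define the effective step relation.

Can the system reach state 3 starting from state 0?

12 transition(s) survive guard evaluation.
Layer 0: {0}
Layer 1: {8}  total {0,8}
Layer 2: {3}  total {0,3,8}
R = {0,3,8}
Path to 3: tau·b

Answer: REACHABLE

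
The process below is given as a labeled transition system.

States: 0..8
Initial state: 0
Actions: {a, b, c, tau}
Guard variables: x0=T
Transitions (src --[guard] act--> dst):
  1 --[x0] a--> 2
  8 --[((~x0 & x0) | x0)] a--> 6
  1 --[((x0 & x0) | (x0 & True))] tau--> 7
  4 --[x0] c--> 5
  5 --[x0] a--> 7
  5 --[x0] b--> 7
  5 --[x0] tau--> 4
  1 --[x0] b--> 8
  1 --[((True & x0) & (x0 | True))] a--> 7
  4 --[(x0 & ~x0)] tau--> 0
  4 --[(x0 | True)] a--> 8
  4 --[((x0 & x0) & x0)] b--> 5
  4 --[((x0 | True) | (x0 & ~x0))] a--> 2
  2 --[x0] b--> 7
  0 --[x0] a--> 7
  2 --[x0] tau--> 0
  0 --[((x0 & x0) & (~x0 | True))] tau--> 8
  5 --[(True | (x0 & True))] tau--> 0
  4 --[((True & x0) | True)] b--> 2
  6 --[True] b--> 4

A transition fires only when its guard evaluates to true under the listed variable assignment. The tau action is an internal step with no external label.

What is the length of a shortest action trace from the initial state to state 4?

Answer: 3

Working:
BFS to 4:
  L0 = {0}
  L1 = {7,8}
  L2 = {6}
  L3 = {4}
4 enters at depth 3; path tau·a·b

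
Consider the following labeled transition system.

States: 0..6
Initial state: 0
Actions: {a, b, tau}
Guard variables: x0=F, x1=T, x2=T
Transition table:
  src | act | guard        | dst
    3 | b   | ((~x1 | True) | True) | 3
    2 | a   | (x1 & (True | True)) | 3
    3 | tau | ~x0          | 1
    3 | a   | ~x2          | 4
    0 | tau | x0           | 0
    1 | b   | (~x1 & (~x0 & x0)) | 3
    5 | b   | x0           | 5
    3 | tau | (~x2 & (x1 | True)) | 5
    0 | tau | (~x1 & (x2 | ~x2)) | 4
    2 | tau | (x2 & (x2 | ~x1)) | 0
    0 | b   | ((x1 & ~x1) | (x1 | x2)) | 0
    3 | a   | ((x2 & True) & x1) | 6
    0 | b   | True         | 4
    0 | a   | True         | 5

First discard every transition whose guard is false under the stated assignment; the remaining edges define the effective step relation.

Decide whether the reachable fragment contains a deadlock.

Reachable = {0,4,5}
  0: a→5  b→0  b→4  [3 out]
  4: ∅  [no exit]
  5: ∅  [no exit]
trace reaching 4: b

Answer: DEADLOCK at state 4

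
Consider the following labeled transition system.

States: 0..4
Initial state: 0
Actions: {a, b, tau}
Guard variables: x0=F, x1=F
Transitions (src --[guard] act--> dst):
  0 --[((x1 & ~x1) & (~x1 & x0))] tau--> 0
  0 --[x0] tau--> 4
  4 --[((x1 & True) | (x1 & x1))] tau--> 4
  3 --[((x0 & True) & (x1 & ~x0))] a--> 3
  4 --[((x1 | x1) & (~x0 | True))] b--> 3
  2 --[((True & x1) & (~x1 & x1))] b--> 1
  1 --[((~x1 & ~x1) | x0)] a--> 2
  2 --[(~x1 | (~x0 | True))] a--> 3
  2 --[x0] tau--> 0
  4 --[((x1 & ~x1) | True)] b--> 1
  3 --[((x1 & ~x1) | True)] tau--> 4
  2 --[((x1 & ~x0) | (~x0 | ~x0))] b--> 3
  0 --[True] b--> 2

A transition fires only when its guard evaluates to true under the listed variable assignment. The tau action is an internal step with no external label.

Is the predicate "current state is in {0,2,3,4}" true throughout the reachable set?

Answer: INVARIANT VIOLATED at state 1

Analysis:
Inv-set: {0,2,3,4}
R = {0,1,2,3,4}
  0: safe
  1: VIOLATES
  2: safe
  3: safe
  4: safe
counterexample path to 1: b·a·tau·b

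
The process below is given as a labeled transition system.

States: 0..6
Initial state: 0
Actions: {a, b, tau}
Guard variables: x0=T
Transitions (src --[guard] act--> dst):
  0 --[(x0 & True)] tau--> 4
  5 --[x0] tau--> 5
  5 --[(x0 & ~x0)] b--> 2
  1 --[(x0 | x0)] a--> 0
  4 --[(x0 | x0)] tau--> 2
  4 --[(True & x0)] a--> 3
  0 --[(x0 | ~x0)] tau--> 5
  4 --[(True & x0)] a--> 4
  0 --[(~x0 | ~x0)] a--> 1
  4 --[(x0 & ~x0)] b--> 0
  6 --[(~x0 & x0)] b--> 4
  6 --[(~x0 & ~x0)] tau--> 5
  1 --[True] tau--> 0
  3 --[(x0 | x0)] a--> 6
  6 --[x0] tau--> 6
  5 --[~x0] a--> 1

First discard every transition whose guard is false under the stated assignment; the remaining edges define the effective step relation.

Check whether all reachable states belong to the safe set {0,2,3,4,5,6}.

Inv-set: {0,2,3,4,5,6}
Reach set: {0,2,3,4,5,6}
  0: ✓
  2: ✓
  3: ✓
  4: ✓
  5: ✓
  6: ✓

Answer: INVARIANT HOLDS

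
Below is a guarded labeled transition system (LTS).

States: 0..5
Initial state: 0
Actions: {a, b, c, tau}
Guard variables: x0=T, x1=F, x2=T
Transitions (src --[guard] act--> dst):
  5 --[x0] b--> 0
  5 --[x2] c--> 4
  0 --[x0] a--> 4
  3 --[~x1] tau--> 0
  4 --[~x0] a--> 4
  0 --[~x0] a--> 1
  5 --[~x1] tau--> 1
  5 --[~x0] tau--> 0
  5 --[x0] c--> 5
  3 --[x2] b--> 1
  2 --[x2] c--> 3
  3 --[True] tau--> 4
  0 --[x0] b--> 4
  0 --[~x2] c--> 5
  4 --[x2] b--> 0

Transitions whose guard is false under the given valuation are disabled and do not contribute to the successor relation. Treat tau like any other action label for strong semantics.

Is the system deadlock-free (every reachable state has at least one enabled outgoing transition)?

Reachable = {0,4}
  0: a→4  b→4  [deg 2]
  4: b→0  [deg 1]

Answer: DEADLOCK-FREE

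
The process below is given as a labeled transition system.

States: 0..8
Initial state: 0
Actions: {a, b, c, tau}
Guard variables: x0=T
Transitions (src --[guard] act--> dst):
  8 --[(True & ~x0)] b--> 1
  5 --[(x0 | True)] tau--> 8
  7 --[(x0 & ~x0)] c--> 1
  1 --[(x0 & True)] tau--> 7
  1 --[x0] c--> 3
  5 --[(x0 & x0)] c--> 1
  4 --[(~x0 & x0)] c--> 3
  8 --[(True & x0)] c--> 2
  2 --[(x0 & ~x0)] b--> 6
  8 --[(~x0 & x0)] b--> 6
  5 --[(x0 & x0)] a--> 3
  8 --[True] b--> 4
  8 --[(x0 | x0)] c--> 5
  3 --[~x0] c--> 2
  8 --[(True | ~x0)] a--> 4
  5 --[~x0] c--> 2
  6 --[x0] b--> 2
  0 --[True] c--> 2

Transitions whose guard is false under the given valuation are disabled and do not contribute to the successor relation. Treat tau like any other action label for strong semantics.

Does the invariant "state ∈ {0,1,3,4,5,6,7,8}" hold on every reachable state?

Answer: INVARIANT VIOLATED at state 2

Working:
Allowed set {0,1,3,4,5,6,7,8}
Reach set: {0,2}
  0: ok
  2: VIOLATES
reach 2 via c — violates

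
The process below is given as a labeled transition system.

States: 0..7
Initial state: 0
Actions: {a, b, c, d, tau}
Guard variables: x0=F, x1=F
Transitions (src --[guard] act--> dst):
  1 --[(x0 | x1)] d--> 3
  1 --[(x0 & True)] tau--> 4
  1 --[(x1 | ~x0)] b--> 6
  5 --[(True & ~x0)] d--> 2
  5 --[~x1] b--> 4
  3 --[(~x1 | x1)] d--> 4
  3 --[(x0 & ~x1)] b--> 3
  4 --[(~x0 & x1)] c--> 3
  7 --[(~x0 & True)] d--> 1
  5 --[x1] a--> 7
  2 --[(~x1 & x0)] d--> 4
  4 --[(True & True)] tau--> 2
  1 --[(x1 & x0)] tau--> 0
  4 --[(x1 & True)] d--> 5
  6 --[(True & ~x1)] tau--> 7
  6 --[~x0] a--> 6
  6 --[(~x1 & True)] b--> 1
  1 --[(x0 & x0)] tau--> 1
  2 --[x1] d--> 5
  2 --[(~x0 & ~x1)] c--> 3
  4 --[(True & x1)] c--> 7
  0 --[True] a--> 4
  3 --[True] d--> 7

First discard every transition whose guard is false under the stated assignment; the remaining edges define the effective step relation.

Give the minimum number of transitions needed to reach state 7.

Answer: 4

Working:
BFS to 7:
  Layer 0: {0}
  Layer 1: {4}
  Layer 2: {2}
  Layer 3: {3}
  Layer 4: {7}
7 enters at depth 4; path a·tau·c·d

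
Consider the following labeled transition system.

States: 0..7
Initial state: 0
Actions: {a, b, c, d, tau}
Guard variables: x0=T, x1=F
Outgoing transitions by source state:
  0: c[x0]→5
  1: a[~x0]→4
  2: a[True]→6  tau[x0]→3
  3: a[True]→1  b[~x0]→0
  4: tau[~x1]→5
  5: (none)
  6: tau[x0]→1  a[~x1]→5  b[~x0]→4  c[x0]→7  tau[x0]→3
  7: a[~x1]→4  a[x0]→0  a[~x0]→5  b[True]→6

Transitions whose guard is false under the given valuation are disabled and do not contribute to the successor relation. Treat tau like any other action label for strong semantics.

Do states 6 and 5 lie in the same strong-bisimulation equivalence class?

Answer: NOT BISIMILAR

Analysis:
Compute ~ classes (split until stable):
  π0 = {{0,1,2,3,4,5,6,7}}
  π1 = {{0},{1,5},{2},{3},{4},{6},{7}}
7 equivalence class(es) (converged in 2)
class of 6: {6}; class of 5: {1,5}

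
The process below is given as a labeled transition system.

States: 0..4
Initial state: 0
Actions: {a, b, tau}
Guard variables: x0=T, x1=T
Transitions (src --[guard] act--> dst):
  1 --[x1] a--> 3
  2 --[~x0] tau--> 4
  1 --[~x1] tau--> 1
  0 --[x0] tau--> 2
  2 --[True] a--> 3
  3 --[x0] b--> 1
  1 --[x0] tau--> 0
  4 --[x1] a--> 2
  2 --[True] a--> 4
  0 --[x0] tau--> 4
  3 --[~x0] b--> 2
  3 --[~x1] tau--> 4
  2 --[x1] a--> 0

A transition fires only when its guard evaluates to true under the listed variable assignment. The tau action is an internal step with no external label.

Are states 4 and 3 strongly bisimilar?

Answer: NOT BISIMILAR

Working:
Bisimulation quotient by refinement:
  P[0] = {{0,1,2,3,4}}
  P[1] = {{0},{1},{2,4},{3}}
  P[2] = {{0},{1},{2},{3},{4}}
Fixed point at round 3; 5 class(es).
class of 4: {4}; class of 3: {3}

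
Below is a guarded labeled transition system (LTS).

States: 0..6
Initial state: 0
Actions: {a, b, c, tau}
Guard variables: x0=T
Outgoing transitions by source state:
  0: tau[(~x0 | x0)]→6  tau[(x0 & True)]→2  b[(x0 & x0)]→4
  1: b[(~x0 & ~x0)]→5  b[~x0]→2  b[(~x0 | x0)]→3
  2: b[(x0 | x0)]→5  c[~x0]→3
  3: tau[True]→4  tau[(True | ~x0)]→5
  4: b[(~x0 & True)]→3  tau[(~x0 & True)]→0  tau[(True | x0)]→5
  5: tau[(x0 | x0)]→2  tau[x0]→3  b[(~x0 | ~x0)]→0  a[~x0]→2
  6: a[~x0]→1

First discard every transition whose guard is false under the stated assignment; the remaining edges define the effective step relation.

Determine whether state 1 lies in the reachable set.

Guard filter leaves 10 enabled edge(s).
Layer 0: {0}
Layer 1: {2,4,6}  total {0,2,4,6}
Layer 2: {5}  total {0,2,4,5,6}
Layer 3: {3}  total {0,2,3,4,5,6}
Reachable = {0,2,3,4,5,6}

Answer: UNREACHABLE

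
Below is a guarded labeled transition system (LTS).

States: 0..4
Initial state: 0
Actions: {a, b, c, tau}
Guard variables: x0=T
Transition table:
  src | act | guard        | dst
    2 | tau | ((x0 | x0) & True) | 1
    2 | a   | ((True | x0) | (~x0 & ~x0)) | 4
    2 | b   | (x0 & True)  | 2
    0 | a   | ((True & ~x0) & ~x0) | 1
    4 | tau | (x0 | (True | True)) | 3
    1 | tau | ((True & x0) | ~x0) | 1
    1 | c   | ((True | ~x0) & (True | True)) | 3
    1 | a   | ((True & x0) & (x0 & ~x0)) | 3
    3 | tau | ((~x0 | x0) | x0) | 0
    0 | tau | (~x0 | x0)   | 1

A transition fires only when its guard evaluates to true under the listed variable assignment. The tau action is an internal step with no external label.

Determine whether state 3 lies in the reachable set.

Answer: REACHABLE

Analysis:
Guard filter leaves 8 enabled edge(s).
Layer 0: {0}
Layer 1: {1}  cumulative {0,1}
Layer 2: {3}  cumulative {0,1,3}
R = {0,1,3}
Path to 3: tau·c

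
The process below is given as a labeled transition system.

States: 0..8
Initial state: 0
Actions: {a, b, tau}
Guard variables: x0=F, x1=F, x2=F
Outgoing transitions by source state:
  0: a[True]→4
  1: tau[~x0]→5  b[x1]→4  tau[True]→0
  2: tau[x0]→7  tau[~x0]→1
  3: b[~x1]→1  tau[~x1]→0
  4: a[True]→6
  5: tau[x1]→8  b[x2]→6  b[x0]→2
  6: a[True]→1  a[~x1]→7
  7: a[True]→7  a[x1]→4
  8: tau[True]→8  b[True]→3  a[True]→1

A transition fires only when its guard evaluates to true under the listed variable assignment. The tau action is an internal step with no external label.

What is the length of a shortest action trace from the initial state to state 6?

Breadth-first toward 6:
  depth 0: {0}
  depth 1: {4}
  depth 2: {6}
6 enters at depth 2; path a·a

Answer: 2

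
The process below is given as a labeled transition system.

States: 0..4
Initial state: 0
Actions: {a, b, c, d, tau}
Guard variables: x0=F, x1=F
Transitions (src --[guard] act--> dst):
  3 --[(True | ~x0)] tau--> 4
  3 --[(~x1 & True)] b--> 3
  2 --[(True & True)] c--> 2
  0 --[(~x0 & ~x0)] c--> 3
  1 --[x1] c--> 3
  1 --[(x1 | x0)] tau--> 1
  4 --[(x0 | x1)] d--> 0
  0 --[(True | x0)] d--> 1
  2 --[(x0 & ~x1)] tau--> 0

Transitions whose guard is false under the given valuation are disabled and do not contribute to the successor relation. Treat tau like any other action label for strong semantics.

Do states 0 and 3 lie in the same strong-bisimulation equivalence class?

Bisimulation quotient by refinement:
  round 0: {{0,1,2,3,4}}
  round 1: {{0},{1,4},{2},{3}}
stable after 2 split(s): 4 block(s)
[0]={0}  [3]={3}

Answer: NOT BISIMILAR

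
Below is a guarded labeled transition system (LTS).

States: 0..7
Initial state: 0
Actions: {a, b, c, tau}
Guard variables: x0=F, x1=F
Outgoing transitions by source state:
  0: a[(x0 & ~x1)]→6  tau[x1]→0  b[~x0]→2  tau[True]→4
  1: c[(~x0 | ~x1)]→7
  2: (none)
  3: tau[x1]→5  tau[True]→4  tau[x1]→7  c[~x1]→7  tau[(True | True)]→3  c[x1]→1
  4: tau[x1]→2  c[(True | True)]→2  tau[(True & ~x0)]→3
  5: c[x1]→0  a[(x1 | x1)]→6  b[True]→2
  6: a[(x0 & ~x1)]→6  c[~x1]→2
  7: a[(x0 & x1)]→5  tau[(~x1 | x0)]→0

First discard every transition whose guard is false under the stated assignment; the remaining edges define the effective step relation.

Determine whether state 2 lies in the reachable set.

Answer: REACHABLE

Trace:
11 transition(s) survive guard evaluation.
L0 = {0}
L1 = {2,4}  total {0,2,4}
L2 = {3}  total {0,2,3,4}
L3 = {7}  total {0,2,3,4,7}
Reachable = {0,2,3,4,7}
trace reaching 2: b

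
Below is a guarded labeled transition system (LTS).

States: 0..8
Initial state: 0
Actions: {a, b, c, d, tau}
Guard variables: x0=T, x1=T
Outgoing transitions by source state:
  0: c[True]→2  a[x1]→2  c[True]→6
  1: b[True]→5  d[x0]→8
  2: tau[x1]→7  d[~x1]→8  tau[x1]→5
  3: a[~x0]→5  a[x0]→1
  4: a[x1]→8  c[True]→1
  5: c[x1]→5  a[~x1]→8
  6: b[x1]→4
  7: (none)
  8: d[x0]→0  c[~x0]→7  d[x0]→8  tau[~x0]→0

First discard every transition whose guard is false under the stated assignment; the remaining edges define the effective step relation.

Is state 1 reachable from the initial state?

After dropping false guards: 14 live edges.
Layer 0: {0}
Layer 1: {2,6}  total {0,2,6}
Layer 2: {4,5,7}  total {0,2,4,5,6,7}
Layer 3: {1,8}  total {0,1,2,4,5,6,7,8}
Reachable = {0,1,2,4,5,6,7,8}
witness 1: c·b·c

Answer: REACHABLE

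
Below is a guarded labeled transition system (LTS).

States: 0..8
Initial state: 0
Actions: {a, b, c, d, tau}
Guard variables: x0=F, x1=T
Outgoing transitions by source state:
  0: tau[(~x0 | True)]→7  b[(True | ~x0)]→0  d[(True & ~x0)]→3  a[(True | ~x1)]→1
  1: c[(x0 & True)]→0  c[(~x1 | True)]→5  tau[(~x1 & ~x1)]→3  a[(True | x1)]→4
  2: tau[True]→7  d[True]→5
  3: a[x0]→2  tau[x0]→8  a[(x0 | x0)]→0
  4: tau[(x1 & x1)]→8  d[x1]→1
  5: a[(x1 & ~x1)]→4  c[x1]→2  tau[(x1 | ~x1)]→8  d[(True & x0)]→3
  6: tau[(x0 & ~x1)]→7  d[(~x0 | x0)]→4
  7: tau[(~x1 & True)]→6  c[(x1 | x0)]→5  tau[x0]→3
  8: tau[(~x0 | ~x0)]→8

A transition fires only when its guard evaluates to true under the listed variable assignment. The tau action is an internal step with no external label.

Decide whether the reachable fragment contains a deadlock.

Reachable = {0,1,2,3,4,5,7,8}
  0: a→1  b→0  d→3  tau→7  [deg 4]
  1: a→4  c→5  [deg 2]
  2: d→5  tau→7  [deg 2]
  3: ∅  [deadlock]
  4: d→1  tau→8  [deg 2]
  5: c→2  tau→8  [deg 2]
  7: c→5  [deg 1]
  8: tau→8  [deg 1]
witness 3: d

Answer: DEADLOCK at state 3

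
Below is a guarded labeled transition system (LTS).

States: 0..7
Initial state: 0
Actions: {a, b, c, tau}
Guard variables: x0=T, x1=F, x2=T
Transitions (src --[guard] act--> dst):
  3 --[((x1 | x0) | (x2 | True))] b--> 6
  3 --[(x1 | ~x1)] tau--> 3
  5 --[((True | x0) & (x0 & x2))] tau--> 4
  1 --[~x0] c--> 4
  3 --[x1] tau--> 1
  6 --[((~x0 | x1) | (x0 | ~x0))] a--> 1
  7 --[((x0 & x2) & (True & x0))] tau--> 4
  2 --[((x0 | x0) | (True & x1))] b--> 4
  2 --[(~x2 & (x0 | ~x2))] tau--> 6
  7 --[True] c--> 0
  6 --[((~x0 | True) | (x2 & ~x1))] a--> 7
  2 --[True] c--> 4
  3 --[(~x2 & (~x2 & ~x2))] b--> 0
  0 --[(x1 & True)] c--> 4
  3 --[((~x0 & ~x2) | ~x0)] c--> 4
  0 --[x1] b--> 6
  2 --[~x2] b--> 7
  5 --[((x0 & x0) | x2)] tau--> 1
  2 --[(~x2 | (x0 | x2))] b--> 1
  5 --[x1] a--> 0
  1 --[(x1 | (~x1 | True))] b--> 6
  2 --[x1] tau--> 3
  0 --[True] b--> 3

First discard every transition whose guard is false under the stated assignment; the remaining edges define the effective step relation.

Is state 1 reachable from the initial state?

Answer: REACHABLE

Working:
After dropping false guards: 13 live edges.
Layer 0: {0}
Layer 1: {3}  cumulative {0,3}
Layer 2: {6}  cumulative {0,3,6}
Layer 3: {1,7}  cumulative {0,1,3,6,7}
Layer 4: {4}  cumulative {0,1,3,4,6,7}
Reach set: {0,1,3,4,6,7}
witness 1: b·b·a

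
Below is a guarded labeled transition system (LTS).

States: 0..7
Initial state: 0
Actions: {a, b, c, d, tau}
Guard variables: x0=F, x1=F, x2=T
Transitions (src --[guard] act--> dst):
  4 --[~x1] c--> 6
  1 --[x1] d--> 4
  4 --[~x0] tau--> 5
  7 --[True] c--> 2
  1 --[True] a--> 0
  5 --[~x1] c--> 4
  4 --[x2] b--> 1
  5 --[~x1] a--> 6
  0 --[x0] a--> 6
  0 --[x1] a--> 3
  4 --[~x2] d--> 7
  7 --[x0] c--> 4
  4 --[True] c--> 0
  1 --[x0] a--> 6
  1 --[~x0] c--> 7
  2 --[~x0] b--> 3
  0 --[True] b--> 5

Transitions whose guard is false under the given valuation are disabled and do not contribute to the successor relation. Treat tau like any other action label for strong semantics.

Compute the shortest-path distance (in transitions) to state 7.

Answer: 4

Trace:
Breadth-first toward 7:
  depth 0: {0}
  depth 1: {5}
  depth 2: {4,6}
  depth 3: {1}
  depth 4: {7}
7 enters at depth 4; path b·c·b·c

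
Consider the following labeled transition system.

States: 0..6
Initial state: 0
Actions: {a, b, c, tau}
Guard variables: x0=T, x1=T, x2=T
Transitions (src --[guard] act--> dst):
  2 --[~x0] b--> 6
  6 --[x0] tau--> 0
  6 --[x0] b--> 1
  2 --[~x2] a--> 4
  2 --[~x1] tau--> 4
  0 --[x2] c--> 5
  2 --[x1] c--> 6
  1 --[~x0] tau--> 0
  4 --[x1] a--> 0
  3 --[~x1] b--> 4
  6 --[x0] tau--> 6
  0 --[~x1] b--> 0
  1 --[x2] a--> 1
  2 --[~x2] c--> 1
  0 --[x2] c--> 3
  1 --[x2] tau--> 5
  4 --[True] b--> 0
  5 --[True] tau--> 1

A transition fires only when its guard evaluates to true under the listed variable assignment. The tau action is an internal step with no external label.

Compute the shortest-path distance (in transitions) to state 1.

Layered search for 1:
  depth 0: {0}
  depth 1: {3,5}
  depth 2: {1}
depth(1)=2, e.g. c·tau

Answer: 2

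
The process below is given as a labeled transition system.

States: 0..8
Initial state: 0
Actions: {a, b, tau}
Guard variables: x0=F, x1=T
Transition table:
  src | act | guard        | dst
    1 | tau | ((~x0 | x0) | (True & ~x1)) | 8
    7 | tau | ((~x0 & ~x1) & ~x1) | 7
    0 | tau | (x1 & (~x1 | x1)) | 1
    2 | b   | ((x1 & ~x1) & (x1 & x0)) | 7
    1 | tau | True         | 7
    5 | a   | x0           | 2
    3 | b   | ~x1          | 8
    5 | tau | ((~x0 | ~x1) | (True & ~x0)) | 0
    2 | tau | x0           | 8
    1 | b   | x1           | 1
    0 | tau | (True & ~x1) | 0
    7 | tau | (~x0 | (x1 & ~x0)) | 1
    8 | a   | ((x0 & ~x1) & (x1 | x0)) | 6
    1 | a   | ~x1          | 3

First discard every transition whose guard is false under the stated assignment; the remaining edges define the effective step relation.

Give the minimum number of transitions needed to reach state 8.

Answer: 2

Analysis:
BFS to 8:
  Layer 0: {0}
  Layer 1: {1}
  Layer 2: {7,8}
8 enters at depth 2; path tau·tau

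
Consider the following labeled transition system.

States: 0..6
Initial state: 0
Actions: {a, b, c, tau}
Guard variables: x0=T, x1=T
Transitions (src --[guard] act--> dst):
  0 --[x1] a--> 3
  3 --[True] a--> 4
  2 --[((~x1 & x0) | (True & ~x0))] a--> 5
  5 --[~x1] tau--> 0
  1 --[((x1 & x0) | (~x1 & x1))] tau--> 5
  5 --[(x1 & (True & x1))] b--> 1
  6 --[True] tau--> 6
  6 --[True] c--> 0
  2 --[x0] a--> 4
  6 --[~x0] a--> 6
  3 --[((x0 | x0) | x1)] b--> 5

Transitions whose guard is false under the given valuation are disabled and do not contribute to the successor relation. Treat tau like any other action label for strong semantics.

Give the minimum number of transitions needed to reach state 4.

BFS to 4:
  Layer 0: {0}
  Layer 1: {3}
  Layer 2: {4,5}
first hit 4 at d=2 via a·a

Answer: 2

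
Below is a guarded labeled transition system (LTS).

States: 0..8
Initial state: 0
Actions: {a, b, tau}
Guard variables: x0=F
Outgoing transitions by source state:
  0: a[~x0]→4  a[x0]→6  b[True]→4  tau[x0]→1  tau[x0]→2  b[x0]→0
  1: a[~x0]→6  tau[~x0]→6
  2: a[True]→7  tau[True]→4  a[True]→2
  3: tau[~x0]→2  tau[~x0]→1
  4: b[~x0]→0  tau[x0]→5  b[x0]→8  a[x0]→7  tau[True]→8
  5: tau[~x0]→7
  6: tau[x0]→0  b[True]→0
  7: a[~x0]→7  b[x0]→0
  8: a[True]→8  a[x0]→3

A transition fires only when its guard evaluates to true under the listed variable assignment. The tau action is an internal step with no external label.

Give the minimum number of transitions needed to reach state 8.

Answer: 2

Analysis:
Layered search for 8:
  depth 0: {0}
  depth 1: {4}
  depth 2: {8}
first hit 8 at d=2 via a·tau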